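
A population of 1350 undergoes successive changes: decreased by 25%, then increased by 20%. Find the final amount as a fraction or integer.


Start: 1350
Step 1: decrease by 25% => multiply by 75/100
  1350 * 75/100 = 2025/2
Step 2: increase by 20% => multiply by 120/100
  2025/2 * 120/100 = 1215
Final value = 1215

1215


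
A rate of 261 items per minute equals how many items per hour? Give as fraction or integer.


Converting from per minute to per hour
Rate = 261 items per minute
Multiply by 60: 261 * 60
= 15660 items per hour

15660


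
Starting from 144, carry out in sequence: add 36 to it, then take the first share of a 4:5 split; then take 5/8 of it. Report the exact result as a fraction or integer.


Start with 144.
Step 1: Add 36: 144+36=180; split 4:5 first = 180*4/9 = 80
Step 2: Take 5/8: 80 * 5/8 = 50
Final result = 50

50


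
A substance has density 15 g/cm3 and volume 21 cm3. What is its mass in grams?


Using mass = density * volume
Density = 15 g/cm3
Volume = 21 cm3
Mass = 15 * 21
= 315 g

315


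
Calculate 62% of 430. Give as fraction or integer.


Compute 62% of 430
Convert percentage: 62% = 62/100
Multiply: 430 * 62/100
= 26660/100
= 1333/5

1333/5


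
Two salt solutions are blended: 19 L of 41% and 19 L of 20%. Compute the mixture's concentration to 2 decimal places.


Solute in mixture 1 = 41% of 19 L = 19*41/100 = 779/100 L
Solute in mixture 2 = 20% of 19 L = 19*20/100 = 19/5 L
Total solute = 779/100 + 19/5 = 1159/100 L
Total volume = 19 + 19 = 38 L
Final concentration = 1159/100/38 * 100 = 30.50%

30.50


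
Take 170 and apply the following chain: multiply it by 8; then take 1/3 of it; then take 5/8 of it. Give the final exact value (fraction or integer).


Start with 170.
Step 1: Multiply by 8: 170 * 8 = 1360
Step 2: Take 1/3: 1360 * 1/3 = 1360/3
Step 3: Take 5/8: 1360/3 * 5/8 = 850/3
Final result = 850/3

850/3


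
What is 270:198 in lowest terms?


Find GCD(270, 198)
GCD = 18
Divide both by 18: 270/18 = 15, 198/18 = 11
Simplified ratio = 15:11

15:11


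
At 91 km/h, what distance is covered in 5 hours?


Using distance = speed * time
Speed = 91 km/h
Time = 5 hours
Distance = 91 * 5
= 455 km

455


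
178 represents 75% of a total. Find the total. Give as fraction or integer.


Given: 178 is 75% of the whole
Set up: 178 = 75/100 * whole
whole = 178 * 100 / 75
whole = 17800 / 75
whole = 712/3

712/3


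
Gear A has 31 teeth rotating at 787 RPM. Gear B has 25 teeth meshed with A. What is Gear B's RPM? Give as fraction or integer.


Gear ratio: teeth_A * RPM_A = teeth_B * RPM_B
31 * 787 = 25 * RPM_B
24397 = 25 * RPM_B
RPM_B = 24397 / 25
RPM_B = 24397/25

24397/25


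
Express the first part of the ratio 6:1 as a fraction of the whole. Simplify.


Total parts = 6 + 1 = 7
First part fraction = 6/7
Simplify: 6/7 = 6/7

6/7


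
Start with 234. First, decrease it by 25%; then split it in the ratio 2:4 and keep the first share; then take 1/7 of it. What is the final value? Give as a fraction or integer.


Start with 234.
Step 1: Decrease by 25%: 234 * 75/100 = 351/2
Step 2: Split 2:4, first share = 351/2 * 2/6 = 117/2
Step 3: Take 1/7: 117/2 * 1/7 = 117/14
Final result = 117/14

117/14


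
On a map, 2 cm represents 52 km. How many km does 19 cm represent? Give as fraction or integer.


Map scale: 2 cm = 52 km
Measured distance on map = 19 cm
Set up proportion: 19 * 52 / 2
= 988 / 2
= 494 km

494


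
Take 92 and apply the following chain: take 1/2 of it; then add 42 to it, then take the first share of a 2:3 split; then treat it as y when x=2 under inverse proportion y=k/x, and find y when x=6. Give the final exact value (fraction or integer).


Start with 92.
Step 1: Take 1/2: 92 * 1/2 = 46
Step 2: Add 42: 46+42=88; split 2:3 first = 88*2/5 = 176/5
Step 3: Inverse prop: k = (176/5)*2; new y = k/6 = 176/5*2/6 = 176/15
Final result = 176/15

176/15


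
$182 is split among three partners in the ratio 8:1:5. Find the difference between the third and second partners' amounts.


Total parts = 8 + 1 + 5 = 14
Value per part = 182 / 14 = 13
Shares: 8*13=104, 1*13=13, 5*13=65
Third share = 65, second share = 13
Difference = |65 - 13| = 52

52


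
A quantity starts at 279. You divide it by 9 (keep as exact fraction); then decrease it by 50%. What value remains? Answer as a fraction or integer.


Start with 279.
Step 1: Divide by 9: 279 / 9 = 31
Step 2: Decrease by 50%: 31 * 50/100 = 31/2
Final result = 31/2

31/2


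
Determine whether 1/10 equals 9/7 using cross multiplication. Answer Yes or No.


Cross multiply to check 1/10 = 9/7
Left cross product: 1 * 7 = 7
Right cross product: 10 * 9 = 90
7 != 90
Not equal, so proportions differ => No

No


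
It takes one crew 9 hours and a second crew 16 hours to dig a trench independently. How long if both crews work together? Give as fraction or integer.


Rate of A = 1/9 job per hour
Rate of B = 1/16 job per hour
Combined rate = 1/9 + 1/16
Find common denominator: (16 + 9)/(9*16) = 25/144
Combined rate = 25/144 job per hour
Time together = 1 / (25/144) = 144/25 hours

144/25


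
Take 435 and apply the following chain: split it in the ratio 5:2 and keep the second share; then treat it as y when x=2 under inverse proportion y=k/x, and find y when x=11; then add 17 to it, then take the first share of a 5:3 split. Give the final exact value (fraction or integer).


Start with 435.
Step 1: Split 5:2, second share = 435 * 2/7 = 870/7
Step 2: Inverse prop: k = (870/7)*2; new y = k/11 = 870/7*2/11 = 1740/77
Step 3: Add 17: 1740/77+17=3049/77; split 5:3 first = 3049/77*5/8 = 15245/616
Final result = 15245/616

15245/616


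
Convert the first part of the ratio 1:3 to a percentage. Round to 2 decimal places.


Total parts = 1 + 3 = 4
First part fraction = 1/4
Percentage = (1/4) * 100
= 0.25 * 100
= 25.00%

25.00


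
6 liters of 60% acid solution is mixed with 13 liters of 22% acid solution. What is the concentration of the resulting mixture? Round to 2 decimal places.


Solute in mixture 1 = 60% of 6 L = 6*60/100 = 18/5 L
Solute in mixture 2 = 22% of 13 L = 13*22/100 = 143/50 L
Total solute = 18/5 + 143/50 = 323/50 L
Total volume = 6 + 13 = 19 L
Final concentration = 323/50/19 * 100 = 34.00%

34.00


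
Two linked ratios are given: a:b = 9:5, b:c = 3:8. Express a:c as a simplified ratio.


Given a:b = 9:5 and b:c = 3:8
Make b consistent. Multiply first ratio by 3: a:b = 27:15
Multiply second ratio by 5: b:c = 15:40
Now b = 15 in both, so a:b:c = 27:15:40
Therefore a:c = 27:40
Simplify by GCD: a:c = 27:40

27:40


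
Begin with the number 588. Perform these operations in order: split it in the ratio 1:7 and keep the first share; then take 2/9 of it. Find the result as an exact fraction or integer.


Start with 588.
Step 1: Split 1:7, first share = 588 * 1/8 = 147/2
Step 2: Take 2/9: 147/2 * 2/9 = 49/3
Final result = 49/3

49/3


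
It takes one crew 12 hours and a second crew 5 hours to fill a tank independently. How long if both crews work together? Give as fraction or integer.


Rate of A = 1/12 job per hour
Rate of B = 1/5 job per hour
Combined rate = 1/12 + 1/5
Find common denominator: (5 + 12)/(12*5) = 17/60
Combined rate = 17/60 job per hour
Time together = 1 / (17/60) = 60/17 hours

60/17


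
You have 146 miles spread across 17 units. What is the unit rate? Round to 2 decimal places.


Total miles = 146
Number of units = 17
Unit rate = 146 / 17
= 8.59 miles per unit

8.59


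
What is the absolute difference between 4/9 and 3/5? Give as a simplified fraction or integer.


Simplify: 4/9 = 4/9 and 3/5 = 3/5
Find common denominator: LCD = 45
Convert: 20/45 and 27/45
Difference = |20 - 27|/45 = 7/45
Simplified = 7/45

7/45


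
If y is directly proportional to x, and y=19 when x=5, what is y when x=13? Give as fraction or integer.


Direct proportion: y = kx
Find k: k = 19/5 = 19/5
Compute y at x=13: y = 19/5 * 13
y = 247/5

247/5


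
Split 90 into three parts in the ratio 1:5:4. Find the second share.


Ratio = 1:5:4
Total parts = 1 + 5 + 4 = 10
Value per part = 90 / 10 = 9
First share = 1 * 9 = 9
Middle share = 5 * 9 = 45
Third share = 4 * 9 = 36

45


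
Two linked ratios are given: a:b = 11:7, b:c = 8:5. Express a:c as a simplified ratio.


Given a:b = 11:7 and b:c = 8:5
Make b consistent. Multiply first ratio by 8: a:b = 88:56
Multiply second ratio by 7: b:c = 56:35
Now b = 56 in both, so a:b:c = 88:56:35
Therefore a:c = 88:35
Simplify by GCD: a:c = 88:35

88:35


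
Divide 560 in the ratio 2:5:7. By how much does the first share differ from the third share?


Total parts = 2 + 5 + 7 = 14
Value per part = 560 / 14 = 40
Shares: 2*40=80, 5*40=200, 7*40=280
First share = 80, third share = 280
Difference = |80 - 280| = 200

200


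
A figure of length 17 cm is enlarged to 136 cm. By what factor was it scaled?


Original length = 17 cm
Scaled length = 136 cm
Scale factor = 136 / 17
= 8

8


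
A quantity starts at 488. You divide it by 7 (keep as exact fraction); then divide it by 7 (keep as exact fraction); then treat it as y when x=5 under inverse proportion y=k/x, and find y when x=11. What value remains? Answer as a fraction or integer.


Start with 488.
Step 1: Divide by 7: 488 / 7 = 488/7
Step 2: Divide by 7: 488/7 / 7 = 488/49
Step 3: Inverse prop: k = (488/49)*5; new y = k/11 = 488/49*5/11 = 2440/539
Final result = 2440/539

2440/539


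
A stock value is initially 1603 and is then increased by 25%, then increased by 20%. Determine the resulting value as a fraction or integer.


Start: 1603
Step 1: increase by 25% => multiply by 125/100
  1603 * 125/100 = 8015/4
Step 2: increase by 20% => multiply by 120/100
  8015/4 * 120/100 = 4809/2
Final value = 4809/2

4809/2


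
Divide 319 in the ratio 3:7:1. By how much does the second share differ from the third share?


Total parts = 3 + 7 + 1 = 11
Value per part = 319 / 11 = 29
Shares: 3*29=87, 7*29=203, 1*29=29
Second share = 203, third share = 29
Difference = |203 - 29| = 174

174


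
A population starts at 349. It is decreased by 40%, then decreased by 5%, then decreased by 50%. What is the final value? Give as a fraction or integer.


Start: 349
Step 1: decrease by 40% => multiply by 60/100
  349 * 60/100 = 1047/5
Step 2: decrease by 5% => multiply by 95/100
  1047/5 * 95/100 = 19893/100
Step 3: decrease by 50% => multiply by 50/100
  19893/100 * 50/100 = 19893/200
Final value = 19893/200

19893/200


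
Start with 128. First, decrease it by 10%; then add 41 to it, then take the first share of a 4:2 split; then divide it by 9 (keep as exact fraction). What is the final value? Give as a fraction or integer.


Start with 128.
Step 1: Decrease by 10%: 128 * 90/100 = 576/5
Step 2: Add 41: 576/5+41=781/5; split 4:2 first = 781/5*4/6 = 1562/15
Step 3: Divide by 9: 1562/15 / 9 = 1562/135
Final result = 1562/135

1562/135


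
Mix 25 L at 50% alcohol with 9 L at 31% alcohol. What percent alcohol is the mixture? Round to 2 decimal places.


Solute in mixture 1 = 50% of 25 L = 25*50/100 = 25/2 L
Solute in mixture 2 = 31% of 9 L = 9*31/100 = 279/100 L
Total solute = 25/2 + 279/100 = 1529/100 L
Total volume = 25 + 9 = 34 L
Final concentration = 1529/100/34 * 100 = 44.97%

44.97


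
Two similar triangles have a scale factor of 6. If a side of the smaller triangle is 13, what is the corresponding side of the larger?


Similar triangles have proportional sides
Scale factor = 6
Smaller side = 13
Corresponding larger side = 13 * 6
= 78

78


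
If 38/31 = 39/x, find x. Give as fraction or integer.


Setting up: 38/31 = 39/x
Cross multiply: 38 * x = 31 * 39
38x = 1209
x = 1209/38
x = 1209/38

1209/38


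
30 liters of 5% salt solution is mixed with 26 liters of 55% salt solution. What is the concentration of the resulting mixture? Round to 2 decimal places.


Solute in mixture 1 = 5% of 30 L = 30*5/100 = 3/2 L
Solute in mixture 2 = 55% of 26 L = 26*55/100 = 143/10 L
Total solute = 3/2 + 143/10 = 79/5 L
Total volume = 30 + 26 = 56 L
Final concentration = 79/5/56 * 100 = 28.21%

28.21


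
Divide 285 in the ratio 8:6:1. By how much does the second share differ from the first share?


Total parts = 8 + 6 + 1 = 15
Value per part = 285 / 15 = 19
Shares: 8*19=152, 6*19=114, 1*19=19
Second share = 114, first share = 152
Difference = |114 - 152| = 38

38


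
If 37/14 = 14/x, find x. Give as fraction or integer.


Setting up: 37/14 = 14/x
Cross multiply: 37 * x = 14 * 14
37x = 196
x = 196/37
x = 196/37

196/37


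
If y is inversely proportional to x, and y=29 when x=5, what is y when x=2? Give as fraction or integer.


Inverse proportion: y = k/x
Find k: k = 5 * 29 = 145
Compute y at x=2: y = 145/2
y = 145/2

145/2


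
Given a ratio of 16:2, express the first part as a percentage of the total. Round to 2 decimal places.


Total parts = 16 + 2 = 18
First part fraction = 16/18
Percentage = (16/18) * 100
= 0.888889 * 100
= 88.89%

88.89


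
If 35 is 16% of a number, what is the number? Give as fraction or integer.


Given: 35 is 16% of the whole
Set up: 35 = 16/100 * whole
whole = 35 * 100 / 16
whole = 3500 / 16
whole = 875/4

875/4


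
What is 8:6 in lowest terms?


Find GCD(8, 6)
GCD = 2
Divide both by 2: 8/2 = 4, 6/2 = 3
Simplified ratio = 4:3

4:3


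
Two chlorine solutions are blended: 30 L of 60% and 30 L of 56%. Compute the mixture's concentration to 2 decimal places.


Solute in mixture 1 = 60% of 30 L = 30*60/100 = 18 L
Solute in mixture 2 = 56% of 30 L = 30*56/100 = 84/5 L
Total solute = 18 + 84/5 = 174/5 L
Total volume = 30 + 30 = 60 L
Final concentration = 174/5/60 * 100 = 58.00%

58.00


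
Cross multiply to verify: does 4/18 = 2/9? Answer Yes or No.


Cross multiply to check 4/18 = 2/9
Left cross product: 4 * 9 = 36
Right cross product: 18 * 2 = 36
36 = 36
Equal, so proportions match => Yes

Yes


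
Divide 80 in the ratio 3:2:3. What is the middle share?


Ratio = 3:2:3
Total parts = 3 + 2 + 3 = 8
Value per part = 80 / 8 = 10
First share = 3 * 10 = 30
Middle share = 2 * 10 = 20
Third share = 3 * 10 = 30

20


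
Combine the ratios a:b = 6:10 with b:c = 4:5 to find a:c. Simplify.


Given a:b = 6:10 and b:c = 4:5
Make b consistent. Multiply first ratio by 4: a:b = 24:40
Multiply second ratio by 10: b:c = 40:50
Now b = 40 in both, so a:b:c = 24:40:50
Therefore a:c = 24:50
Simplify by GCD: a:c = 12:25

12:25


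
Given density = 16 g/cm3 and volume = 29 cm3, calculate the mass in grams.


Using mass = density * volume
Density = 16 g/cm3
Volume = 29 cm3
Mass = 16 * 29
= 464 g

464


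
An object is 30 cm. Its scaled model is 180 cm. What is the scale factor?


Original length = 30 cm
Scaled length = 180 cm
Scale factor = 180 / 30
= 6

6


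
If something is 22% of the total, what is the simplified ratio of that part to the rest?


Part = 22%, Remainder = 78%
Ratio = 22:78
GCD(22, 78) = 2
Simplify: 11:39 = 11:39

11:39


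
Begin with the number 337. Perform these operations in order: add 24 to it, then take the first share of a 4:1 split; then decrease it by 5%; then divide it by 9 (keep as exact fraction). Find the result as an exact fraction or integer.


Start with 337.
Step 1: Add 24: 337+24=361; split 4:1 first = 361*4/5 = 1444/5
Step 2: Decrease by 5%: 1444/5 * 95/100 = 6859/25
Step 3: Divide by 9: 6859/25 / 9 = 6859/225
Final result = 6859/225

6859/225


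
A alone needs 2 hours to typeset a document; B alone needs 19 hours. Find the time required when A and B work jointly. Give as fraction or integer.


Rate of A = 1/2 job per hour
Rate of B = 1/19 job per hour
Combined rate = 1/2 + 1/19
Find common denominator: (19 + 2)/(2*19) = 21/38
Combined rate = 21/38 job per hour
Time together = 1 / (21/38) = 38/21 hours

38/21


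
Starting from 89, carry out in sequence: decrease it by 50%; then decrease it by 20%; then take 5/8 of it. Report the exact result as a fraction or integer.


Start with 89.
Step 1: Decrease by 50%: 89 * 50/100 = 89/2
Step 2: Decrease by 20%: 89/2 * 80/100 = 178/5
Step 3: Take 5/8: 178/5 * 5/8 = 89/4
Final result = 89/4

89/4


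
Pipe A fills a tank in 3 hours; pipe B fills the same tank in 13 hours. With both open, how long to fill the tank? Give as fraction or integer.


Rate of A = 1/3 job per hour
Rate of B = 1/13 job per hour
Combined rate = 1/3 + 1/13
Find common denominator: (13 + 3)/(3*13) = 16/39
Combined rate = 16/39 job per hour
Time together = 1 / (16/39) = 39/16 hours

39/16


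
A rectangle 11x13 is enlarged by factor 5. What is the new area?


Original dimensions: 11 x 13
Enlargement factor = 5
New width = 11 * 5 = 55
New height = 13 * 5 = 65
New area = 55 * 65 = 3575

3575


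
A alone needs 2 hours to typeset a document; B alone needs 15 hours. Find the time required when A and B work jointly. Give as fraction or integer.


Rate of A = 1/2 job per hour
Rate of B = 1/15 job per hour
Combined rate = 1/2 + 1/15
Find common denominator: (15 + 2)/(2*15) = 17/30
Combined rate = 17/30 job per hour
Time together = 1 / (17/30) = 30/17 hours

30/17


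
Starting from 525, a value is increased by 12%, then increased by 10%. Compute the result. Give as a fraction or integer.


Start: 525
Step 1: increase by 12% => multiply by 112/100
  525 * 112/100 = 588
Step 2: increase by 10% => multiply by 110/100
  588 * 110/100 = 3234/5
Final value = 3234/5

3234/5


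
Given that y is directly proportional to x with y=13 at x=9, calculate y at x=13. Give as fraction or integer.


Direct proportion: y = kx
Find k: k = 13/9 = 13/9
Compute y at x=13: y = 13/9 * 13
y = 169/9

169/9


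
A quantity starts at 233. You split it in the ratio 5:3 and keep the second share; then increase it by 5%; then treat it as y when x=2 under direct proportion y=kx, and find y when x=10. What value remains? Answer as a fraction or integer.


Start with 233.
Step 1: Split 5:3, second share = 233 * 3/8 = 699/8
Step 2: Increase by 5%: 699/8 * 105/100 = 14679/160
Step 3: Direct prop: k = (14679/160)/2; new y = k*10 = 14679/160*10/2 = 14679/32
Final result = 14679/32

14679/32


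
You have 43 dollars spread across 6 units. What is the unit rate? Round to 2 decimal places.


Total dollars = 43
Number of units = 6
Unit rate = 43 / 6
= 7.17 dollars per unit

7.17


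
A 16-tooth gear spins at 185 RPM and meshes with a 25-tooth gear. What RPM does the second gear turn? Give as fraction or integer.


Gear ratio: teeth_A * RPM_A = teeth_B * RPM_B
16 * 185 = 25 * RPM_B
2960 = 25 * RPM_B
RPM_B = 2960 / 25
RPM_B = 592/5

592/5


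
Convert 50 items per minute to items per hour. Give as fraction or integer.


Converting from per minute to per hour
Rate = 50 items per minute
Multiply by 60: 50 * 60
= 3000 items per hour

3000


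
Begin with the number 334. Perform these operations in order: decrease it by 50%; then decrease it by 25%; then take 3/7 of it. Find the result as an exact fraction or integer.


Start with 334.
Step 1: Decrease by 50%: 334 * 50/100 = 167
Step 2: Decrease by 25%: 167 * 75/100 = 501/4
Step 3: Take 3/7: 501/4 * 3/7 = 1503/28
Final result = 1503/28

1503/28


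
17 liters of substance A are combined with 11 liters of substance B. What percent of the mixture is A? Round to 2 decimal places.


Volume of A = 17 L
Volume of B = 11 L
Total volume = 17 + 11 = 28 L
Percentage of A = (17/28) * 100
= 60.71%

60.71


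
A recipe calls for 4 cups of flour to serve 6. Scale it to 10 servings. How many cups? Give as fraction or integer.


Original: 4 cups for 6 servings
Target servings = 10
Scaling factor = 10/6
New amount = 4 * 10/6
= 40/6
= 20/3 cups

20/3


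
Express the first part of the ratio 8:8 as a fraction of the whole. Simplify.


Total parts = 8 + 8 = 16
First part fraction = 8/16
Simplify: 8/16 = 1/2

1/2


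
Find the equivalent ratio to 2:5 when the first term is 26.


Original ratio: 2:5
First term target: 26
Scale factor = 26 / 2 = 13
Multiply second term: 5 * 13 = 65
Equivalent ratio = 26:65

26:65


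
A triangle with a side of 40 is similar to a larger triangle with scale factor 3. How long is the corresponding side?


Similar triangles have proportional sides
Scale factor = 3
Smaller side = 40
Corresponding larger side = 40 * 3
= 120

120


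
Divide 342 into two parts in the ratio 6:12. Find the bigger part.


Total parts = 6 + 12 = 18
Value per part = 342 / 18 = 19
First share = 6 * 19 = 114
Second share = 12 * 19 = 228
Larger share = 228

228


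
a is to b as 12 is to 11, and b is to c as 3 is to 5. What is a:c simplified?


Given a:b = 12:11 and b:c = 3:5
Make b consistent. Multiply first ratio by 3: a:b = 36:33
Multiply second ratio by 11: b:c = 33:55
Now b = 33 in both, so a:b:c = 36:33:55
Therefore a:c = 36:55
Simplify by GCD: a:c = 36:55

36:55


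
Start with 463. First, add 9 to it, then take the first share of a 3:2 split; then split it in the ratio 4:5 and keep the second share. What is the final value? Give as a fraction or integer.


Start with 463.
Step 1: Add 9: 463+9=472; split 3:2 first = 472*3/5 = 1416/5
Step 2: Split 4:5, second share = 1416/5 * 5/9 = 472/3
Final result = 472/3

472/3


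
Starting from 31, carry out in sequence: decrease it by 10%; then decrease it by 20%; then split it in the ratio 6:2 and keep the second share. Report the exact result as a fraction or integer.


Start with 31.
Step 1: Decrease by 10%: 31 * 90/100 = 279/10
Step 2: Decrease by 20%: 279/10 * 80/100 = 558/25
Step 3: Split 6:2, second share = 558/25 * 2/8 = 279/50
Final result = 279/50

279/50


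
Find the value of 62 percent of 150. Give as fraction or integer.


Compute 62% of 150
Convert percentage: 62% = 62/100
Multiply: 150 * 62/100
= 9300/100
= 93

93


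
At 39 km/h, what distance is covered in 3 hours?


Using distance = speed * time
Speed = 39 km/h
Time = 3 hours
Distance = 39 * 3
= 117 km

117


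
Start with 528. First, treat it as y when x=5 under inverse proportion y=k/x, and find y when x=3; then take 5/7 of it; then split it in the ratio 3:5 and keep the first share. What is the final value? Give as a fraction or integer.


Start with 528.
Step 1: Inverse prop: k = (528)*5; new y = k/3 = 528*5/3 = 880
Step 2: Take 5/7: 880 * 5/7 = 4400/7
Step 3: Split 3:5, first share = 4400/7 * 3/8 = 1650/7
Final result = 1650/7

1650/7


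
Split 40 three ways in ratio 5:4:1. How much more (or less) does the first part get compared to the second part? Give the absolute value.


Total parts = 5 + 4 + 1 = 10
Value per part = 40 / 10 = 4
Shares: 5*4=20, 4*4=16, 1*4=4
First share = 20, second share = 16
Difference = |20 - 16| = 4

4


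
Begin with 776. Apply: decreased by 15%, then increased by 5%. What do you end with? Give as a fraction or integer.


Start: 776
Step 1: decrease by 15% => multiply by 85/100
  776 * 85/100 = 3298/5
Step 2: increase by 5% => multiply by 105/100
  3298/5 * 105/100 = 34629/50
Final value = 34629/50

34629/50


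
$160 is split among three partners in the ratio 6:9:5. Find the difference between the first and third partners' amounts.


Total parts = 6 + 9 + 5 = 20
Value per part = 160 / 20 = 8
Shares: 6*8=48, 9*8=72, 5*8=40
First share = 48, third share = 40
Difference = |48 - 40| = 8

8


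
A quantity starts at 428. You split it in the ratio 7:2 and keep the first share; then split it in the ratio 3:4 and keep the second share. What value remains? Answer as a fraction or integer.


Start with 428.
Step 1: Split 7:2, first share = 428 * 7/9 = 2996/9
Step 2: Split 3:4, second share = 2996/9 * 4/7 = 1712/9
Final result = 1712/9

1712/9


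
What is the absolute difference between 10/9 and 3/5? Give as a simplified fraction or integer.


Simplify: 10/9 = 10/9 and 3/5 = 3/5
Find common denominator: LCD = 45
Convert: 50/45 and 27/45
Difference = |50 - 27|/45 = 23/45
Simplified = 23/45

23/45


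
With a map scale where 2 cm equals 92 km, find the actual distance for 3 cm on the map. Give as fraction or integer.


Map scale: 2 cm = 92 km
Measured distance on map = 3 cm
Set up proportion: 3 * 92 / 2
= 276 / 2
= 138 km

138


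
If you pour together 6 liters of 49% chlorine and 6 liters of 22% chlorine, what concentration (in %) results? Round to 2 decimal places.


Solute in mixture 1 = 49% of 6 L = 6*49/100 = 147/50 L
Solute in mixture 2 = 22% of 6 L = 6*22/100 = 33/25 L
Total solute = 147/50 + 33/25 = 213/50 L
Total volume = 6 + 6 = 12 L
Final concentration = 213/50/12 * 100 = 35.50%

35.50


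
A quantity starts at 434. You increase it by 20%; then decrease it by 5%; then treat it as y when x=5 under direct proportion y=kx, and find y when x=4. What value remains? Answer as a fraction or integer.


Start with 434.
Step 1: Increase by 20%: 434 * 120/100 = 2604/5
Step 2: Decrease by 5%: 2604/5 * 95/100 = 12369/25
Step 3: Direct prop: k = (12369/25)/5; new y = k*4 = 12369/25*4/5 = 49476/125
Final result = 49476/125

49476/125


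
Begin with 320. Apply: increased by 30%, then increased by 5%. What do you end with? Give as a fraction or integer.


Start: 320
Step 1: increase by 30% => multiply by 130/100
  320 * 130/100 = 416
Step 2: increase by 5% => multiply by 105/100
  416 * 105/100 = 2184/5
Final value = 2184/5

2184/5


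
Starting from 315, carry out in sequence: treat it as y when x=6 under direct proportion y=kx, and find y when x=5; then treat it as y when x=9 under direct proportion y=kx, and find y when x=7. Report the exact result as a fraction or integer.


Start with 315.
Step 1: Direct prop: k = (315)/6; new y = k*5 = 315*5/6 = 525/2
Step 2: Direct prop: k = (525/2)/9; new y = k*7 = 525/2*7/9 = 1225/6
Final result = 1225/6

1225/6


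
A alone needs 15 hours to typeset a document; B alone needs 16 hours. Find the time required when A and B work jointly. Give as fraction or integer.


Rate of A = 1/15 job per hour
Rate of B = 1/16 job per hour
Combined rate = 1/15 + 1/16
Find common denominator: (16 + 15)/(15*16) = 31/240
Combined rate = 31/240 job per hour
Time together = 1 / (31/240) = 240/31 hours

240/31


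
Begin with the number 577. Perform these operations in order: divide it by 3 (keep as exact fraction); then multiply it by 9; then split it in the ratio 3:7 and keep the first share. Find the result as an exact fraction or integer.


Start with 577.
Step 1: Divide by 3: 577 / 3 = 577/3
Step 2: Multiply by 9: 577/3 * 9 = 1731
Step 3: Split 3:7, first share = 1731 * 3/10 = 5193/10
Final result = 5193/10

5193/10


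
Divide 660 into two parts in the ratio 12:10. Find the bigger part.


Total parts = 12 + 10 = 22
Value per part = 660 / 22 = 30
First share = 12 * 30 = 360
Second share = 10 * 30 = 300
Larger share = 360

360


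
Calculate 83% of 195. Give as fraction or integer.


Compute 83% of 195
Convert percentage: 83% = 83/100
Multiply: 195 * 83/100
= 16185/100
= 3237/20

3237/20


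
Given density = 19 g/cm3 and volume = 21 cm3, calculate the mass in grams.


Using mass = density * volume
Density = 19 g/cm3
Volume = 21 cm3
Mass = 19 * 21
= 399 g

399


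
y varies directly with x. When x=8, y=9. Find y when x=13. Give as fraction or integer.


Direct proportion: y = kx
Find k: k = 9/8 = 9/8
Compute y at x=13: y = 9/8 * 13
y = 117/8

117/8


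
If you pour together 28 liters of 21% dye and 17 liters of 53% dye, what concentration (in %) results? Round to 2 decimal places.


Solute in mixture 1 = 21% of 28 L = 28*21/100 = 147/25 L
Solute in mixture 2 = 53% of 17 L = 17*53/100 = 901/100 L
Total solute = 147/25 + 901/100 = 1489/100 L
Total volume = 28 + 17 = 45 L
Final concentration = 1489/100/45 * 100 = 33.09%

33.09


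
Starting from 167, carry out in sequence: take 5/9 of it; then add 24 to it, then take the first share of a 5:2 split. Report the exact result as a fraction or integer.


Start with 167.
Step 1: Take 5/9: 167 * 5/9 = 835/9
Step 2: Add 24: 835/9+24=1051/9; split 5:2 first = 1051/9*5/7 = 5255/63
Final result = 5255/63

5255/63


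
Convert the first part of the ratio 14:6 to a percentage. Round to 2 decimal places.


Total parts = 14 + 6 = 20
First part fraction = 14/20
Percentage = (14/20) * 100
= 0.7 * 100
= 70.00%

70.00


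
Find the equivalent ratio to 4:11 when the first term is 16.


Original ratio: 4:11
First term target: 16
Scale factor = 16 / 4 = 4
Multiply second term: 11 * 4 = 44
Equivalent ratio = 16:44

16:44


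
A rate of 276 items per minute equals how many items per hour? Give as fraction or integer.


Converting from per minute to per hour
Rate = 276 items per minute
Multiply by 60: 276 * 60
= 16560 items per hour

16560


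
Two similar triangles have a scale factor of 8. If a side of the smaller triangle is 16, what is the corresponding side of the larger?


Similar triangles have proportional sides
Scale factor = 8
Smaller side = 16
Corresponding larger side = 16 * 8
= 128

128


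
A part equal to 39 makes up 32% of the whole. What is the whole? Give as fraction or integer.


Given: 39 is 32% of the whole
Set up: 39 = 32/100 * whole
whole = 39 * 100 / 32
whole = 3900 / 32
whole = 975/8

975/8


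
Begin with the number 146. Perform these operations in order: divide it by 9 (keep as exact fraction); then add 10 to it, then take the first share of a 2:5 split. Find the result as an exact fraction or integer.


Start with 146.
Step 1: Divide by 9: 146 / 9 = 146/9
Step 2: Add 10: 146/9+10=236/9; split 2:5 first = 236/9*2/7 = 472/63
Final result = 472/63

472/63


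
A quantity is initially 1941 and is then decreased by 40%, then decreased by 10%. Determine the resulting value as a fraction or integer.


Start: 1941
Step 1: decrease by 40% => multiply by 60/100
  1941 * 60/100 = 5823/5
Step 2: decrease by 10% => multiply by 90/100
  5823/5 * 90/100 = 52407/50
Final value = 52407/50

52407/50


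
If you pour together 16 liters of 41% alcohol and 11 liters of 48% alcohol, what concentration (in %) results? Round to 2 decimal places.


Solute in mixture 1 = 41% of 16 L = 16*41/100 = 164/25 L
Solute in mixture 2 = 48% of 11 L = 11*48/100 = 132/25 L
Total solute = 164/25 + 132/25 = 296/25 L
Total volume = 16 + 11 = 27 L
Final concentration = 296/25/27 * 100 = 43.85%

43.85


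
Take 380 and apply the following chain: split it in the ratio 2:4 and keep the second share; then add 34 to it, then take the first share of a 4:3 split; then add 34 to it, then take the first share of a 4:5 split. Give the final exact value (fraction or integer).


Start with 380.
Step 1: Split 2:4, second share = 380 * 4/6 = 760/3
Step 2: Add 34: 760/3+34=862/3; split 4:3 first = 862/3*4/7 = 3448/21
Step 3: Add 34: 3448/21+34=4162/21; split 4:5 first = 4162/21*4/9 = 16648/189
Final result = 16648/189

16648/189


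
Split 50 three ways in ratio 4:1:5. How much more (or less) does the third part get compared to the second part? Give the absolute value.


Total parts = 4 + 1 + 5 = 10
Value per part = 50 / 10 = 5
Shares: 4*5=20, 1*5=5, 5*5=25
Third share = 25, second share = 5
Difference = |25 - 5| = 20

20


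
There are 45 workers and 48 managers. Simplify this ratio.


Find GCD(45, 48)
GCD = 3
Divide both by 3: 45/3 = 15, 48/3 = 16
Simplified ratio = 15:16

15:16


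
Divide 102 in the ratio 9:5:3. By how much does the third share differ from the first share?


Total parts = 9 + 5 + 3 = 17
Value per part = 102 / 17 = 6
Shares: 9*6=54, 5*6=30, 3*6=18
Third share = 18, first share = 54
Difference = |18 - 54| = 36

36


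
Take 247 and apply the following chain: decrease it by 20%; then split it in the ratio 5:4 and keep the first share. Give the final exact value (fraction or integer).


Start with 247.
Step 1: Decrease by 20%: 247 * 80/100 = 988/5
Step 2: Split 5:4, first share = 988/5 * 5/9 = 988/9
Final result = 988/9

988/9


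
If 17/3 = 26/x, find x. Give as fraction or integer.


Setting up: 17/3 = 26/x
Cross multiply: 17 * x = 3 * 26
17x = 78
x = 78/17
x = 78/17

78/17


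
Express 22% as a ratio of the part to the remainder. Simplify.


Part = 22%, Remainder = 78%
Ratio = 22:78
GCD(22, 78) = 2
Simplify: 11:39 = 11:39

11:39


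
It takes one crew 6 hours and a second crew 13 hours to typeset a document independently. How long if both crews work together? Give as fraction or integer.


Rate of A = 1/6 job per hour
Rate of B = 1/13 job per hour
Combined rate = 1/6 + 1/13
Find common denominator: (13 + 6)/(6*13) = 19/78
Combined rate = 19/78 job per hour
Time together = 1 / (19/78) = 78/19 hours

78/19


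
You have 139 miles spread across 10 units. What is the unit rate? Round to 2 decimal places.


Total miles = 139
Number of units = 10
Unit rate = 139 / 10
= 13.90 miles per unit

13.90


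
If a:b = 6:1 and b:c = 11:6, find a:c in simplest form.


Given a:b = 6:1 and b:c = 11:6
Make b consistent. Multiply first ratio by 11: a:b = 66:11
Multiply second ratio by 1: b:c = 11:6
Now b = 11 in both, so a:b:c = 66:11:6
Therefore a:c = 66:6
Simplify by GCD: a:c = 11:1

11:1


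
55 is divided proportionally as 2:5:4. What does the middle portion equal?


Ratio = 2:5:4
Total parts = 2 + 5 + 4 = 11
Value per part = 55 / 11 = 5
First share = 2 * 5 = 10
Middle share = 5 * 5 = 25
Third share = 4 * 5 = 20

25


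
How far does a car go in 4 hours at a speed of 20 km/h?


Using distance = speed * time
Speed = 20 km/h
Time = 4 hours
Distance = 20 * 4
= 80 km

80


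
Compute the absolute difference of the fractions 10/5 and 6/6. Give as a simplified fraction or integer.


Simplify: 10/5 = 2 and 6/6 = 1
Find common denominator: LCD = 1
Convert: 2/1 and 1/1
Difference = |2 - 1|/1 = 1/1
Simplified = 1

1


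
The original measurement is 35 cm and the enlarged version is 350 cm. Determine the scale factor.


Original length = 35 cm
Scaled length = 350 cm
Scale factor = 350 / 35
= 10

10


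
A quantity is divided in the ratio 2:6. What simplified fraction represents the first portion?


Total parts = 2 + 6 = 8
First part fraction = 2/8
Simplify: 2/8 = 1/4

1/4


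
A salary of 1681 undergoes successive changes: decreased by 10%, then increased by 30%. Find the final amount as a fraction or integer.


Start: 1681
Step 1: decrease by 10% => multiply by 90/100
  1681 * 90/100 = 15129/10
Step 2: increase by 30% => multiply by 130/100
  15129/10 * 130/100 = 196677/100
Final value = 196677/100

196677/100


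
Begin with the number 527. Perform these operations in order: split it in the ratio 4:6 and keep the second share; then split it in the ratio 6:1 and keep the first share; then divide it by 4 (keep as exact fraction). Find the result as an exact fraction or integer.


Start with 527.
Step 1: Split 4:6, second share = 527 * 6/10 = 1581/5
Step 2: Split 6:1, first share = 1581/5 * 6/7 = 9486/35
Step 3: Divide by 4: 9486/35 / 4 = 4743/70
Final result = 4743/70

4743/70


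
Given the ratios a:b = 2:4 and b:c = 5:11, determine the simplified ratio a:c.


Given a:b = 2:4 and b:c = 5:11
Make b consistent. Multiply first ratio by 5: a:b = 10:20
Multiply second ratio by 4: b:c = 20:44
Now b = 20 in both, so a:b:c = 10:20:44
Therefore a:c = 10:44
Simplify by GCD: a:c = 5:22

5:22


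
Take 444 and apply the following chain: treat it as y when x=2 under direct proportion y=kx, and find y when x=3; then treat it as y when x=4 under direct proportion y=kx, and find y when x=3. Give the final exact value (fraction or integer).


Start with 444.
Step 1: Direct prop: k = (444)/2; new y = k*3 = 444*3/2 = 666
Step 2: Direct prop: k = (666)/4; new y = k*3 = 666*3/4 = 999/2
Final result = 999/2

999/2


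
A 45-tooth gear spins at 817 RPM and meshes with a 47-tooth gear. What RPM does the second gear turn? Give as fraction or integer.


Gear ratio: teeth_A * RPM_A = teeth_B * RPM_B
45 * 817 = 47 * RPM_B
36765 = 47 * RPM_B
RPM_B = 36765 / 47
RPM_B = 36765/47

36765/47


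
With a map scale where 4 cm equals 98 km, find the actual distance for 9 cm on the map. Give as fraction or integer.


Map scale: 4 cm = 98 km
Measured distance on map = 9 cm
Set up proportion: 9 * 98 / 4
= 882 / 4
= 441/2 km

441/2


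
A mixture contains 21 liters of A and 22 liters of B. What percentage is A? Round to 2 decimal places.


Volume of A = 21 L
Volume of B = 22 L
Total volume = 21 + 22 = 43 L
Percentage of A = (21/43) * 100
= 48.84%

48.84


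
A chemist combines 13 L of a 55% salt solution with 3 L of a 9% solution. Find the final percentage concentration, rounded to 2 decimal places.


Solute in mixture 1 = 55% of 13 L = 13*55/100 = 143/20 L
Solute in mixture 2 = 9% of 3 L = 3*9/100 = 27/100 L
Total solute = 143/20 + 27/100 = 371/50 L
Total volume = 13 + 3 = 16 L
Final concentration = 371/50/16 * 100 = 46.38%

46.38


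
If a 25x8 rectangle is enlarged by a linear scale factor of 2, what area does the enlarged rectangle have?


Original dimensions: 25 x 8
Enlargement factor = 2
New width = 25 * 2 = 50
New height = 8 * 2 = 16
New area = 50 * 16 = 800

800


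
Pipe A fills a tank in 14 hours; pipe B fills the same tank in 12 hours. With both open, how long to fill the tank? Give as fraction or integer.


Rate of A = 1/14 job per hour
Rate of B = 1/12 job per hour
Combined rate = 1/14 + 1/12
Find common denominator: (12 + 14)/(14*12) = 26/168
Combined rate = 13/84 job per hour
Time together = 1 / (13/84) = 84/13 hours

84/13


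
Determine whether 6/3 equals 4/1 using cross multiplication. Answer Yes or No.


Cross multiply to check 6/3 = 4/1
Left cross product: 6 * 1 = 6
Right cross product: 3 * 4 = 12
6 != 12
Not equal, so proportions differ => No

No


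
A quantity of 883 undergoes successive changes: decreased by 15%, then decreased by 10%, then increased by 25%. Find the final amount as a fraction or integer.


Start: 883
Step 1: decrease by 15% => multiply by 85/100
  883 * 85/100 = 15011/20
Step 2: decrease by 10% => multiply by 90/100
  15011/20 * 90/100 = 135099/200
Step 3: increase by 25% => multiply by 125/100
  135099/200 * 125/100 = 135099/160
Final value = 135099/160

135099/160


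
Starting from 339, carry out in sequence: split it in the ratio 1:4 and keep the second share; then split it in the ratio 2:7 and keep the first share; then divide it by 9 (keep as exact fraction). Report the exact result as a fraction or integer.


Start with 339.
Step 1: Split 1:4, second share = 339 * 4/5 = 1356/5
Step 2: Split 2:7, first share = 1356/5 * 2/9 = 904/15
Step 3: Divide by 9: 904/15 / 9 = 904/135
Final result = 904/135

904/135


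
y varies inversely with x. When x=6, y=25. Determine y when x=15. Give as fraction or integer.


Inverse proportion: y = k/x
Find k: k = 6 * 25 = 150
Compute y at x=15: y = 150/15
y = 10

10


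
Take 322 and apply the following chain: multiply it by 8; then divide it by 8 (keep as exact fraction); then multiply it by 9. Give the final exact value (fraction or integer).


Start with 322.
Step 1: Multiply by 8: 322 * 8 = 2576
Step 2: Divide by 8: 2576 / 8 = 322
Step 3: Multiply by 9: 322 * 9 = 2898
Final result = 2898

2898


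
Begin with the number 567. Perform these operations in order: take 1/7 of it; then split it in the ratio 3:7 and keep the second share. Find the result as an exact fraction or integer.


Start with 567.
Step 1: Take 1/7: 567 * 1/7 = 81
Step 2: Split 3:7, second share = 81 * 7/10 = 567/10
Final result = 567/10

567/10


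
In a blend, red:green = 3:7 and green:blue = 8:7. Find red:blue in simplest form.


Given a:b = 3:7 and b:c = 8:7
Make b consistent. Multiply first ratio by 8: a:b = 24:56
Multiply second ratio by 7: b:c = 56:49
Now b = 56 in both, so a:b:c = 24:56:49
Therefore a:c = 24:49
Simplify by GCD: a:c = 24:49

24:49


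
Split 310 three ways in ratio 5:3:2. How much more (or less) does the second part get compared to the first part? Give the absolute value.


Total parts = 5 + 3 + 2 = 10
Value per part = 310 / 10 = 31
Shares: 5*31=155, 3*31=93, 2*31=62
Second share = 93, first share = 155
Difference = |93 - 155| = 62

62
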